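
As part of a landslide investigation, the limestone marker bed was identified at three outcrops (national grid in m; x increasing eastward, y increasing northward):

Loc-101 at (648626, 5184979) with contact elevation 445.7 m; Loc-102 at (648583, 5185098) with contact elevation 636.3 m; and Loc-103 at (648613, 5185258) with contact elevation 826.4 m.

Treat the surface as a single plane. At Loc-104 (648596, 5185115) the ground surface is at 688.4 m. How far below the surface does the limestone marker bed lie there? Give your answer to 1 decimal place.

39.3 m

Two edge vectors: Loc-101→Loc-102 = (-43, 119, 190.6), Loc-101→Loc-103 = (-13, 279, 380.7).
Normal n = (Loc-101→Loc-102) × (Loc-101→Loc-103) = (-7874.1, 13892.3, -10450).
So ∂z/∂x = −n_x/n_z = −0.753502392 and ∂z/∂y = −n_y/n_z = 1.329406699.
Intercept c from Loc-101: 445.7 + 488741.24 − 6892945.81 = −6403758.87.
At (648596, 5185115): z_contact = −488718.64 + 6893126.61 − 6403758.87 = 649.10 m.
Depth below ground = 688.4 − 649.10 = 39.3 m.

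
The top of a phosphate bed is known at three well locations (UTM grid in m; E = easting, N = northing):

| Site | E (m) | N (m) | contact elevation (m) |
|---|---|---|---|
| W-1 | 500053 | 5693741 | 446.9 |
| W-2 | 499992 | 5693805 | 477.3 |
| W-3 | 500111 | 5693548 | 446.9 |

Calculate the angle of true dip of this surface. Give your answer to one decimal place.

37.2°

Two edge vectors: W-1→W-2 = (-61, 64, 30.4), W-1→W-3 = (58, -193, 0).
Normal n = (W-1→W-2) × (W-1→W-3) = (5867.2, 1763.2, 8061).
So ∂z/∂E = −n_x/n_z = −0.72785 and ∂z/∂N = −n_y/n_z = −0.21873.
Gradient magnitude |∇z| = √(a² + b²) = √(0.52977 + 0.04784) = 0.76001.
True dip = arctan(0.76001) = 37.2°, dipping toward ENE (azimuth ≈ 073°).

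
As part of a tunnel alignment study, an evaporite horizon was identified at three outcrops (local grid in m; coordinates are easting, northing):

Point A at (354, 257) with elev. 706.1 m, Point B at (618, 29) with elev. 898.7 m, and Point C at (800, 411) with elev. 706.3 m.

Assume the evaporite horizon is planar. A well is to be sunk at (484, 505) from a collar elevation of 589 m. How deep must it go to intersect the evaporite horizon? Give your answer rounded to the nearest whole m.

5 m

Two edge vectors: Point A→Point B = (264, -228, 192.6), Point A→Point C = (446, 154, 0.2).
Normal n = (Point A→Point B) × (Point A→Point C) = (-29706, 85846.8, 142344).
So ∂z/∂easting = −n_x/n_z = 0.20869 and ∂z/∂northing = −n_y/n_z = −0.60309.
Intercept c from Point A: 706.1 − 73.88 + 155.00 = 787.22.
At (484, 505): z_contact = 101.0 − 304.6 + 787.22 = 583.7 m.
Depth below ground = 589 − 583.7 = 5 m.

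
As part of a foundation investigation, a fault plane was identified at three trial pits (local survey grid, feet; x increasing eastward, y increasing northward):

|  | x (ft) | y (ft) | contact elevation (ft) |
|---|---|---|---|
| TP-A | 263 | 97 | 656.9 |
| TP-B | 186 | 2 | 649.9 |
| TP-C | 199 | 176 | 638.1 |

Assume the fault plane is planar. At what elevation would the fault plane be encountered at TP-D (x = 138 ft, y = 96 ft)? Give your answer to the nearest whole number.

Let the plane be z = a·x + b·y + c.
TP-B−TP-A: −77a − 95b = −7;  TP-C−TP-A: −64a + 79b = −18.8.
Solving gives a = 0.19230, b = −0.08218.
Then c = 656.9 − a·263 − b·97 = 614.30.
At (138, 96): z = 26.5 − 7.9 + 614.30 = 632.9 ft.

633 ft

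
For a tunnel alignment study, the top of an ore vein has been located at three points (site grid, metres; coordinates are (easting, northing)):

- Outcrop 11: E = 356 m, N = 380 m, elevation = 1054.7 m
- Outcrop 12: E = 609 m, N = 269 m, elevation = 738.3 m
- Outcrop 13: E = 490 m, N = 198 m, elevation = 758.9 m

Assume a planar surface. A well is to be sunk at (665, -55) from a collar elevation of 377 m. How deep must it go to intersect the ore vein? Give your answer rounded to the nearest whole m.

20 m

Let the plane be z = a·E + b·N + c.
Outcrop 12−Outcrop 11: 253a − 111b = −316.4;  Outcrop 13−Outcrop 11: 134a − 182b = −295.8.
Solving gives a = −0.79401, b = 1.04067.
Then c = 1054.7 − a·356 − b·380 = 941.91.
At (665, -55): z_contact = −528.0 − 57.2 + 941.91 = 356.7 m.
Depth below ground = 377 − 356.7 = 20 m.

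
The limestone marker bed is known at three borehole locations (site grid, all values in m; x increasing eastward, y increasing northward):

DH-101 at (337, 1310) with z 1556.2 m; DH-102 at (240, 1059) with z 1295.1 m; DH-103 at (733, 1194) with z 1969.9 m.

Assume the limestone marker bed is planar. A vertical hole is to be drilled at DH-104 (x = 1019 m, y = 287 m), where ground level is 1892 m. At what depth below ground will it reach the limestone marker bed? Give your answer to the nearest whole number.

94 m

Let the plane be z = a·x + b·y + c.
DH-102−DH-101: −97a − 251b = −261.1;  DH-103−DH-101: 396a − 116b = 413.7.
Solving gives a = 1.21219, b = 0.57178.
Then c = 1556.2 − a·337 − b·1310 = 398.66.
At (1019, 287): z_contact = 1235.2 + 164.1 + 398.66 = 1798.0 m.
Depth below ground = 1892 − 1798.0 = 94 m.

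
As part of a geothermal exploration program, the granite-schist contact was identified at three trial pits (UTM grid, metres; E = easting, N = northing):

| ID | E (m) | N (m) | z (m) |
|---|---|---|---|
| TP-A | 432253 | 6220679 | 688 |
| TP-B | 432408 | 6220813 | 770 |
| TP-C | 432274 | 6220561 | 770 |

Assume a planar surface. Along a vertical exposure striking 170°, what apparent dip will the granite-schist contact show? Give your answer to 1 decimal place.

Two edge vectors: TP-A→TP-B = (155, 134, 82), TP-A→TP-C = (21, -118, 82).
Normal n = (TP-A→TP-B) × (TP-A→TP-C) = (20664, -10988, -21104).
So ∂z/∂E = −n_x/n_z = 0.97915 and ∂z/∂N = −n_y/n_z = −0.52066.
Unit vector along 170° is (sin 170°, cos 170°) = (0.1736, -0.9848).
Slope in that direction = a·(0.1736) + b·(-0.9848) = 0.68278.
Apparent dip = arctan|0.68278| = 34.3° (true dip is 48.0°, so apparent ≤ true as expected).

34.3°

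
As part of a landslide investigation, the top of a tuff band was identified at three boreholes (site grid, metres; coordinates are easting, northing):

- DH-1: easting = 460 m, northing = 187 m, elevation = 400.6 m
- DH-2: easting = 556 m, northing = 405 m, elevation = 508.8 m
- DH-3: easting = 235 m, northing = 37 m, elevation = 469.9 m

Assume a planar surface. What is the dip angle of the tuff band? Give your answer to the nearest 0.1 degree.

51.8°

Two edge vectors: DH-1→DH-2 = (96, 218, 108.2), DH-1→DH-3 = (-225, -150, 69.3).
Normal n = (DH-1→DH-2) × (DH-1→DH-3) = (31337.4, -30997.8, 34650).
So ∂z/∂easting = −n_x/n_z = −0.90440 and ∂z/∂northing = −n_y/n_z = 0.89460.
Gradient magnitude |∇z| = √(a² + b²) = √(0.81794 + 0.80030) = 1.27210.
True dip = arctan(1.27210) = 51.8°, dipping toward SE (azimuth ≈ 135°).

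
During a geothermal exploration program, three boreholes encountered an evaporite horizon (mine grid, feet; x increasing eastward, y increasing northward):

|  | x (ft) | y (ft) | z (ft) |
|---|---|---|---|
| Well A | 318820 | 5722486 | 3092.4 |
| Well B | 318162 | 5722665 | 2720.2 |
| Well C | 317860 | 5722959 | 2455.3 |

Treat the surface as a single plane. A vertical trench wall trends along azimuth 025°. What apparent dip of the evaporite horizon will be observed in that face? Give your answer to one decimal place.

12.1°

Let the plane be z = a·x + b·y + c.
Well B−Well A: −658a + 179b = −372.2;  Well C−Well A: −960a + 473b = −637.1.
Solving gives a = 0.44485, b = −0.44406.
Unit vector along 025° is (sin 25°, cos 25°) = (0.4226, 0.9063).
Slope in that direction = a·(0.4226) + b·(0.9063) = −0.21446.
Apparent dip = arctan|0.21446| = 12.1° (true dip is 32.2°, so apparent ≤ true as expected).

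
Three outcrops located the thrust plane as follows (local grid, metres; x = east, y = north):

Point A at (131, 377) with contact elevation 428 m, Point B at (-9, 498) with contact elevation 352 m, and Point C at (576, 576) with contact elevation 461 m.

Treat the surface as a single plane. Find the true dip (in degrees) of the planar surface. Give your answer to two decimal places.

23.13°

Let the plane be z = a·x + b·y + c.
Point B−Point A: −140a + 121b = −76;  Point C−Point A: 445a + 199b = 33.
Solving gives a = 0.23398, b = −0.35738.
Gradient magnitude |∇z| = √(a² + b²) = √(0.05474 + 0.12772) = 0.42716.
True dip = arctan(0.42716) = 23.13°, dipping toward NNW (azimuth ≈ 327°).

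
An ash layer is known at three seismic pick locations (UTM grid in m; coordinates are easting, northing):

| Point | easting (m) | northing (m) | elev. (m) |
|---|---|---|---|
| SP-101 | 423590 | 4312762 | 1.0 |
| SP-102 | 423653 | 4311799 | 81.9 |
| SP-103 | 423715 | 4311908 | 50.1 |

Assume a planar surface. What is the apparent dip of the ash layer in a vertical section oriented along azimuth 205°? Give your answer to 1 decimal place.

13.2°

Two edge vectors: SP-101→SP-102 = (63, -963, 80.9), SP-101→SP-103 = (125, -854, 49.1).
Normal n = (SP-101→SP-102) × (SP-101→SP-103) = (21805.3, 7019.2, 66573).
So ∂z/∂easting = −n_x/n_z = −0.32754 and ∂z/∂northing = −n_y/n_z = −0.10544.
Unit vector along 205° is (sin 205°, cos 205°) = (-0.4226, -0.9063).
Slope in that direction = a·(-0.4226) + b·(-0.9063) = 0.23398.
Apparent dip = arctan|0.23398| = 13.2° (true dip is 19.0°, so apparent ≤ true as expected).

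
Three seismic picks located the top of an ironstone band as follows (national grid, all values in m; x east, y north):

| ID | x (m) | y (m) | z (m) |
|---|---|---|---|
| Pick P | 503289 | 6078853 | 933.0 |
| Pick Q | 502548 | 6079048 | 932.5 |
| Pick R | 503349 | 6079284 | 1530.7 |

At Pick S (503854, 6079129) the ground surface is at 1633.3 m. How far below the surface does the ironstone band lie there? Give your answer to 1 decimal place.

131.8 m

Two edge vectors: Pick P→Pick Q = (-741, 195, -0.5), Pick P→Pick R = (60, 431, 597.7).
Normal n = (Pick P→Pick Q) × (Pick P→Pick R) = (116767, 442865.7, -331071).
So ∂z/∂x = −n_x/n_z = 0.352694739 and ∂z/∂y = −n_y/n_z = 1.337675906.
Intercept c from Pick P: 933 − 177507.38 − 8131535.20 = −8308109.58.
At (503854, 6079129): z_contact = 177706.66 + 8131904.40 − 8308109.58 = 1501.47 m.
Depth below ground = 1633.3 − 1501.47 = 131.8 m.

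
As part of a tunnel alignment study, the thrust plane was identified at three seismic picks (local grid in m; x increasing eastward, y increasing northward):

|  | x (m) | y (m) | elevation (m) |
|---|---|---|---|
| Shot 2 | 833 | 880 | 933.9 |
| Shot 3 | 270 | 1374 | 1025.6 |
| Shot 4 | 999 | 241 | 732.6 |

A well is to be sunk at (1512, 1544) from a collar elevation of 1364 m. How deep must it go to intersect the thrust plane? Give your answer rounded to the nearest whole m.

Let the plane be z = a·x + b·y + c.
Shot 3−Shot 2: −563a + 494b = 91.7;  Shot 4−Shot 2: 166a − 639b = −201.3.
Solving gives a = 0.14706, b = 0.35323.
Then c = 933.9 − a·833 − b·880 = 500.56.
At (1512, 1544): z_contact = 222.4 + 545.4 + 500.56 = 1268.3 m.
Depth below ground = 1364 − 1268.3 = 96 m.

96 m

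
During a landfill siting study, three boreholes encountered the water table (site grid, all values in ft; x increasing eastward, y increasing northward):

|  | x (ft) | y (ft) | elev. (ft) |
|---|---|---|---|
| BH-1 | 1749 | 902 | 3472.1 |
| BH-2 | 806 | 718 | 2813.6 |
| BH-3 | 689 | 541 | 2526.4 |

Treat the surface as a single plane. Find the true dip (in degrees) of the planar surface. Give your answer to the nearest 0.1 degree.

Let the plane be z = a·x + b·y + c.
BH-2−BH-1: −943a − 184b = −658.5;  BH-3−BH-1: −1060a − 361b = −945.7.
Solving gives a = 0.43822, b = 1.33293.
Gradient magnitude |∇z| = √(a² + b²) = √(0.19204 + 1.77670) = 1.40312.
True dip = arctan(1.40312) = 54.5°, dipping toward SSW (azimuth ≈ 198°).

54.5°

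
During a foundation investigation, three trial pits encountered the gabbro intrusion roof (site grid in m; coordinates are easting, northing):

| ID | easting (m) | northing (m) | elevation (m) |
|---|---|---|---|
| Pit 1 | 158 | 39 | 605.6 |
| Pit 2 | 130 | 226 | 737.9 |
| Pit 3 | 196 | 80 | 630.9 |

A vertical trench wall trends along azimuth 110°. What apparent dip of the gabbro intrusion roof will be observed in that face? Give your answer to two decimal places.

17.57°

Two edge vectors: Pit 1→Pit 2 = (-28, 187, 132.3), Pit 1→Pit 3 = (38, 41, 25.3).
Normal n = (Pit 1→Pit 2) × (Pit 1→Pit 3) = (-693.2, 5735.8, -8254).
So ∂z/∂easting = −n_x/n_z = −0.08398 and ∂z/∂northing = −n_y/n_z = 0.69491.
Unit vector along 110° is (sin 110°, cos 110°) = (0.9397, -0.3420).
Slope in that direction = a·(0.9397) + b·(-0.3420) = −0.31659.
Apparent dip = arctan|0.31659| = 17.57° (true dip is 35.0°, so apparent ≤ true as expected).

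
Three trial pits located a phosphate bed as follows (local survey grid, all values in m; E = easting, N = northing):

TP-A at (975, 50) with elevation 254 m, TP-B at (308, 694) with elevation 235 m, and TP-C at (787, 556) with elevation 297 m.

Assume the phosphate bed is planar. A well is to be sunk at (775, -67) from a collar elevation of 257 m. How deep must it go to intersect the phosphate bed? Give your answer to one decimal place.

Two edge vectors: TP-A→TP-B = (-667, 644, -19), TP-A→TP-C = (-188, 506, 43).
Normal n = (TP-A→TP-B) × (TP-A→TP-C) = (37306, 32253, -216430).
So ∂z/∂E = −n_x/n_z = 0.17237 and ∂z/∂N = −n_y/n_z = 0.14902.
Intercept c from TP-A: 254 − 168.06 − 7.45 = 78.49.
At (775, -67): z_contact = 133.59 − 9.98 + 78.49 = 202.09 m.
Depth below ground = 257 − 202.09 = 54.9 m.

54.9 m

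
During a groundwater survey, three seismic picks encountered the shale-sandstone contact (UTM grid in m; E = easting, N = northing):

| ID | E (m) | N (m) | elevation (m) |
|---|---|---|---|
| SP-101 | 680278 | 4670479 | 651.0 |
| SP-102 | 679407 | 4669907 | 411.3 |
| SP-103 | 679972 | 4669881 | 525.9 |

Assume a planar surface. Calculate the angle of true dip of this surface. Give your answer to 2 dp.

13.05°

Let the plane be z = a·E + b·N + c.
SP-102−SP-101: −871a − 572b = −239.7;  SP-103−SP-101: −306a − 598b = −125.1.
Solving gives a = 0.20757, b = 0.10298.
Gradient magnitude |∇z| = √(a² + b²) = √(0.04309 + 0.01061) = 0.23171.
True dip = arctan(0.23171) = 13.05°, dipping toward WSW (azimuth ≈ 244°).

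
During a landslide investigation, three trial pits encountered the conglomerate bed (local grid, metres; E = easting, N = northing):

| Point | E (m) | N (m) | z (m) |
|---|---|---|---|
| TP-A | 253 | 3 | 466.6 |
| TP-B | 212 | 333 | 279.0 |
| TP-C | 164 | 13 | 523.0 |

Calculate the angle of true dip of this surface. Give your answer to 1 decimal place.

44.0°

Two edge vectors: TP-A→TP-B = (-41, 330, -187.6), TP-A→TP-C = (-89, 10, 56.4).
Normal n = (TP-A→TP-B) × (TP-A→TP-C) = (20488, 19008.8, 28960).
So ∂z/∂E = −n_x/n_z = −0.70746 and ∂z/∂N = −n_y/n_z = −0.65638.
Gradient magnitude |∇z| = √(a² + b²) = √(0.50050 + 0.43084) = 0.96506.
True dip = arctan(0.96506) = 44.0°, dipping toward NE (azimuth ≈ 047°).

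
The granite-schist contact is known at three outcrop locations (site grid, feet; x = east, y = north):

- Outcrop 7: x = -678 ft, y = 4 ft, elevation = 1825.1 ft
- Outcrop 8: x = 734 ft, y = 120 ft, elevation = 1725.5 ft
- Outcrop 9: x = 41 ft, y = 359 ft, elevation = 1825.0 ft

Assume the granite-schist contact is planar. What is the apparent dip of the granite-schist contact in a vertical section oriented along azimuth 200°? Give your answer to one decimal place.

Two edge vectors: Outcrop 7→Outcrop 8 = (1412, 116, -99.6), Outcrop 7→Outcrop 9 = (719, 355, -0.1).
Normal n = (Outcrop 7→Outcrop 8) × (Outcrop 7→Outcrop 9) = (35346.4, -71471.2, 417856).
So ∂z/∂x = −n_x/n_z = −0.08459 and ∂z/∂y = −n_y/n_z = 0.17104.
Unit vector along 200° is (sin 200°, cos 200°) = (-0.3420, -0.9397).
Slope in that direction = a·(-0.3420) + b·(-0.9397) = −0.13180.
Apparent dip = arctan|0.13180| = 7.5° (true dip is 10.8°, so apparent ≤ true as expected).

7.5°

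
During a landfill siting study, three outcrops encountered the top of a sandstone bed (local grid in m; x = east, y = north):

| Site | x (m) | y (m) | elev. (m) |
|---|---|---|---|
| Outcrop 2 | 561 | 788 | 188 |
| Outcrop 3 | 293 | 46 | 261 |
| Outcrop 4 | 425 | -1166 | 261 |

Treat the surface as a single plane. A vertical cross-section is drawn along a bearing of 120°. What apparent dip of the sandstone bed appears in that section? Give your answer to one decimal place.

Let the plane be z = a·x + b·y + c.
Outcrop 3−Outcrop 2: −268a − 742b = 73;  Outcrop 4−Outcrop 2: −136a − 1954b = 73.
Solving gives a = −0.20928, b = −0.02279.
Unit vector along 120° is (sin 120°, cos 120°) = (0.8660, -0.5000).
Slope in that direction = a·(0.8660) + b·(-0.5000) = −0.16985.
Apparent dip = arctan|0.16985| = 9.6° (true dip is 11.9°, so apparent ≤ true as expected).

9.6°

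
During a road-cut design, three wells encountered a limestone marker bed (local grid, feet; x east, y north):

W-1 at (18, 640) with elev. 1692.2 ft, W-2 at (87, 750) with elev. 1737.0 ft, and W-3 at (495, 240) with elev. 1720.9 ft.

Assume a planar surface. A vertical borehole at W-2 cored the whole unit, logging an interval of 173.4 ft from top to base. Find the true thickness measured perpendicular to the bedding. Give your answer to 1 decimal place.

Let the plane be z = a·x + b·y + c.
W-2−W-1: 69a + 110b = 44.8;  W-3−W-1: 477a − 400b = 28.7.
Solving gives a = 0.26323, b = 0.24215.
|∇z| = √(a²+b²) = 0.35767, so dip δ = arctan(0.35767) = 19.68°.
True thickness = vertical thickness × cos δ = 173.4 × cos 19.68° = 163.3 ft.

163.3 ft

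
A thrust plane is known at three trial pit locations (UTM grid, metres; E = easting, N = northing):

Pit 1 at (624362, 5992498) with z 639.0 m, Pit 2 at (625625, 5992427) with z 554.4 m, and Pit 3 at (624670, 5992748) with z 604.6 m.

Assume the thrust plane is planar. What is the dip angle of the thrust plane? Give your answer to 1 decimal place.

5.0°

Let the plane be z = a·E + b·N + c.
Pit 2−Pit 1: 1263a − 71b = −84.6;  Pit 3−Pit 1: 308a + 250b = −34.4.
Solving gives a = −0.06988, b = −0.05151.
Gradient magnitude |∇z| = √(a² + b²) = √(0.00488 + 0.00265) = 0.08681.
True dip = arctan(0.08681) = 5.0°, dipping toward NE (azimuth ≈ 054°).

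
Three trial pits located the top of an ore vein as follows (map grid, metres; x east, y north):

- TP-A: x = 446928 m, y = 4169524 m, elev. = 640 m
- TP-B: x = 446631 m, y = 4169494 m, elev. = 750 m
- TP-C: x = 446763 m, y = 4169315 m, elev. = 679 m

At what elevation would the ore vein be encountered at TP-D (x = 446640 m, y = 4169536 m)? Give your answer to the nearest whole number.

751 m

Two edge vectors: TP-A→TP-B = (-297, -30, 110), TP-A→TP-C = (-165, -209, 39).
Normal n = (TP-A→TP-B) × (TP-A→TP-C) = (21820, -6567, 57123).
So ∂z/∂x = −n_x/n_z = −0.38198274 and ∂z/∂y = −n_y/n_z = 0.11496245.
Intercept c from TP-A: 640 + 170718.78 − 479338.69 = −307979.91.
At (446640, 4169536): z = −170608.8 + 479340.1 − 307979.91 = 751.4 m.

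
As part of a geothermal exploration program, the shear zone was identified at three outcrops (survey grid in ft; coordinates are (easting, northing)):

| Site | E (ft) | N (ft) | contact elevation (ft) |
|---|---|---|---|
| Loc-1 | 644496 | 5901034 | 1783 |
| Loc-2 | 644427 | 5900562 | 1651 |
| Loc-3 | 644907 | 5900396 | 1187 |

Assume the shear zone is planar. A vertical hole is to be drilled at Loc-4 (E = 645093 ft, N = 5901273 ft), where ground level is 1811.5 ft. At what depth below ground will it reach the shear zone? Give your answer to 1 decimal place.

Let the plane be z = a·E + b·N + c.
Loc-2−Loc-1: −69a − 472b = −132;  Loc-3−Loc-1: 411a − 638b = −596.
Solving gives a = −0.828085743, b = 0.400715924.
Then c = 1783 − a·644496 − b·5901034 = −1829157.34.
At (645093, 5901273): z_contact = −534192.32 + 2364734.06 − 1829157.34 = 1384.40 ft.
Depth below ground = 1811.5 − 1384.40 = 427.1 ft.

427.1 ft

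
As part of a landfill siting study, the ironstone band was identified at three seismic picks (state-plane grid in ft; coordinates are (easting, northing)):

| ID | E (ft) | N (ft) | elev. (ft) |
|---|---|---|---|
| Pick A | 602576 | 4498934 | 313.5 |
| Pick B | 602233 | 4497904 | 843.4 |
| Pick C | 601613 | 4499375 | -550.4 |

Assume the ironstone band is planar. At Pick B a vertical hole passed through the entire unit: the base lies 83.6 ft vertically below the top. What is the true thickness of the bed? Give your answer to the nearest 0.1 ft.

61.8 ft

Two edge vectors: Pick A→Pick B = (-343, -1030, 529.9), Pick A→Pick C = (-963, 441, -863.9).
Normal n = (Pick A→Pick B) × (Pick A→Pick C) = (656131.1, -806611.4, -1143153).
So ∂z/∂E = −n_x/n_z = 0.57397 and ∂z/∂N = −n_y/n_z = −0.70560.
|∇z| = √(a²+b²) = 0.90957, so dip δ = arctan(0.90957) = 42.29°.
True thickness = vertical thickness × cos δ = 83.6 × cos 42.29° = 61.8 ft.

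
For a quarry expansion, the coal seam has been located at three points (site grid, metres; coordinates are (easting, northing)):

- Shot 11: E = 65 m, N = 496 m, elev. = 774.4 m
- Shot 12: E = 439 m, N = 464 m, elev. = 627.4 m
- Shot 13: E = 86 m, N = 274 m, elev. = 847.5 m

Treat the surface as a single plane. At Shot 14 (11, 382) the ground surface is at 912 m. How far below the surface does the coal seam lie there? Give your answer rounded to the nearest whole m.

Let the plane be z = a·E + b·N + c.
Shot 12−Shot 11: 374a − 32b = −147;  Shot 13−Shot 11: 21a − 222b = 73.1.
Solving gives a = −0.42466, b = −0.36945.
Then c = 774.4 − a·65 − b·496 = 985.25.
At (11, 382): z_contact = −4.7 − 141.1 + 985.25 = 839.4 m.
Depth below ground = 912 − 839.4 = 73 m.

73 m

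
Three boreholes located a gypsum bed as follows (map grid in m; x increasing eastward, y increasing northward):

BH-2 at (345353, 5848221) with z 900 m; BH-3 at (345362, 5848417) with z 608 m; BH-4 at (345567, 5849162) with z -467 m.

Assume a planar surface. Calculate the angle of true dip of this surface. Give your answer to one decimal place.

56.5°

Let the plane be z = a·x + b·y + c.
BH-3−BH-2: 9a + 196b = −292;  BH-4−BH-2: 214a + 941b = −1367.
Solving gives a = 0.20433, b = −1.49918.
Gradient magnitude |∇z| = √(a² + b²) = √(0.04175 + 2.24754) = 1.51304.
True dip = arctan(1.51304) = 56.5°, dipping toward N (azimuth ≈ 352°).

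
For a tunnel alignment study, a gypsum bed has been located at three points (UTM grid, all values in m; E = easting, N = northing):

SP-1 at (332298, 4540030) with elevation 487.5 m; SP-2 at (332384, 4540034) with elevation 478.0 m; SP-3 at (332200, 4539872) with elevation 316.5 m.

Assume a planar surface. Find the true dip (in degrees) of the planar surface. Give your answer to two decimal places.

Let the plane be z = a·E + b·N + c.
SP-2−SP-1: 86a + 4b = −9.5;  SP-3−SP-1: −98a − 158b = −171.
Solving gives a = −0.16558, b = 1.18498.
Gradient magnitude |∇z| = √(a² + b²) = √(0.02742 + 1.40418) = 1.19649.
True dip = arctan(1.19649) = 50.11°, dipping toward S (azimuth ≈ 172°).

50.11°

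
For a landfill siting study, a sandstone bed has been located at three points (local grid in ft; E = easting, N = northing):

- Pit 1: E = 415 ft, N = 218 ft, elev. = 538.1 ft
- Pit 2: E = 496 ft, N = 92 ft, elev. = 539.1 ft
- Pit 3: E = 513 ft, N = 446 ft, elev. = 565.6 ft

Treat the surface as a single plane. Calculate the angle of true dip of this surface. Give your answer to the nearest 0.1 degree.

Two edge vectors: Pit 1→Pit 2 = (81, -126, 1), Pit 1→Pit 3 = (98, 228, 27.5).
Normal n = (Pit 1→Pit 2) × (Pit 1→Pit 3) = (-3693, -2129.5, 30816).
So ∂z/∂E = −n_x/n_z = 0.11984 and ∂z/∂N = −n_y/n_z = 0.06910.
Gradient magnitude |∇z| = √(a² + b²) = √(0.01436 + 0.00478) = 0.13834.
True dip = arctan(0.13834) = 7.9°, dipping toward WSW (azimuth ≈ 240°).

7.9°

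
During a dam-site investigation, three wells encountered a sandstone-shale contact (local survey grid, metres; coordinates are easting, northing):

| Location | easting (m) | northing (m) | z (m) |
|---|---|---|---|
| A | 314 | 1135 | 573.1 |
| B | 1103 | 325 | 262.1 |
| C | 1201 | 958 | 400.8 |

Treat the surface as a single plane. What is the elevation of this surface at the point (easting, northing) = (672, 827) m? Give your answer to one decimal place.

Two edge vectors: A→B = (789, -810, -311), A→C = (887, -177, -172.3).
Normal n = (A→B) × (A→C) = (84516, -139912.3, 578817).
So ∂z/∂easting = −n_x/n_z = −0.146015 and ∂z/∂northing = −n_y/n_z = 0.241721.
Intercept c from A: 573.1 + 45.85 − 274.35 = 344.60.
At (672, 827): z = −98.1 + 199.9 + 344.60 = 446.4 m.

446.4 m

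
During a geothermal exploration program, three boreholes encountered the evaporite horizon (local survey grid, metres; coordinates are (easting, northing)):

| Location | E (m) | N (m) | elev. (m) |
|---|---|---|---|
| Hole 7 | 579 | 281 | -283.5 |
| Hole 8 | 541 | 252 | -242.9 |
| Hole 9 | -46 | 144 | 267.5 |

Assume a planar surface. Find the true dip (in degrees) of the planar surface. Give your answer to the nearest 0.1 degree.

Two edge vectors: Hole 7→Hole 8 = (-38, -29, 40.6), Hole 7→Hole 9 = (-625, -137, 551).
Normal n = (Hole 7→Hole 8) × (Hole 7→Hole 9) = (-10416.8, -4437, -12919).
So ∂z/∂E = −n_x/n_z = −0.80632 and ∂z/∂N = −n_y/n_z = −0.34345.
Gradient magnitude |∇z| = √(a² + b²) = √(0.65015 + 0.11796) = 0.87641.
True dip = arctan(0.87641) = 41.2°, dipping toward ENE (azimuth ≈ 067°).

41.2°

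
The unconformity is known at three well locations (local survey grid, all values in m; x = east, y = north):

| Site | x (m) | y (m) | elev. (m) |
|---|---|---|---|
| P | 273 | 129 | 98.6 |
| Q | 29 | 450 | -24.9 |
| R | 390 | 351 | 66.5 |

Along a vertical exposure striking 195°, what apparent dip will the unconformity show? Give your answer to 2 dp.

10.56°

Let the plane be z = a·x + b·y + c.
Q−P: −244a + 321b = −123.5;  R−P: 117a + 222b = −32.1.
Solving gives a = 0.18657, b = −0.24292.
Unit vector along 195° is (sin 195°, cos 195°) = (-0.2588, -0.9659).
Slope in that direction = a·(-0.2588) + b·(-0.9659) = 0.18636.
Apparent dip = arctan|0.18636| = 10.56° (true dip is 17.0°, so apparent ≤ true as expected).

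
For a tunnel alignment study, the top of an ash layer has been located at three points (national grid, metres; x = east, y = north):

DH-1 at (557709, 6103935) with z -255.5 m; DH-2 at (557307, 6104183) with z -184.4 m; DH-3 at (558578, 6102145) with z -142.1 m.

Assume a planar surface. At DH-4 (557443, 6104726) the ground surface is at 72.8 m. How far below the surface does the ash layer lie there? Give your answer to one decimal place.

Let the plane be z = a·x + b·y + c.
DH-2−DH-1: −402a + 248b = 71.1;  DH-3−DH-1: 869a − 1790b = 113.4.
Solving gives a = −0.308276264, b = −0.213012332.
Then c = -255.5 − a·557709 − b·6103935 = 1471886.37.
At (557443, 6104726): z_contact = −171846.45 − 1300381.92 + 1471886.37 = -341.99 m.
Depth below ground = 72.8 − (-341.99) = 414.8 m.

414.8 m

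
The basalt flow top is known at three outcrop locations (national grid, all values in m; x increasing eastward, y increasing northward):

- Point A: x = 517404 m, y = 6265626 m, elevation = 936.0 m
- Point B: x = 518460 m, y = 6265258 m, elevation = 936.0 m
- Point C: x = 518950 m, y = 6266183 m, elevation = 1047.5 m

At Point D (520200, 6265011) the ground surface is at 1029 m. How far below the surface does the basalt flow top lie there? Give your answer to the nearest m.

Two edge vectors: Point A→Point B = (1056, -368, 0), Point A→Point C = (1546, 557, 111.5).
Normal n = (Point A→Point B) × (Point A→Point C) = (-41032, -117744, 1157120).
So ∂z/∂x = −n_x/n_z = 0.03546045 and ∂z/∂y = −n_y/n_z = 0.10175608.
Intercept c from Point A: 936 − 18347.38 − 637565.57 = −654976.95.
At (520200, 6265011): z_contact = 18446.5 + 637503.0 − 654976.95 = 972.6 m.
Depth below ground = 1029 − 972.6 = 56 m.

56 m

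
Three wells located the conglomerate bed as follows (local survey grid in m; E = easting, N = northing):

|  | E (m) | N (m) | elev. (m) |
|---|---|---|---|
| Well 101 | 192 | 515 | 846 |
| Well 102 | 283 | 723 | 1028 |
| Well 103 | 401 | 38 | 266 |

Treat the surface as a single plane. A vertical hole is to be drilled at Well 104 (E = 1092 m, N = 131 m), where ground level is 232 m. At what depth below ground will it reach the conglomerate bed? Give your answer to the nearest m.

138 m

Two edge vectors: Well 101→Well 102 = (91, 208, 182), Well 101→Well 103 = (209, -477, -580).
Normal n = (Well 101→Well 102) × (Well 101→Well 103) = (-33826, 90818, -86879).
So ∂z/∂E = −n_x/n_z = −0.38935 and ∂z/∂N = −n_y/n_z = 1.04534.
Intercept c from Well 101: 846 + 74.75 − 538.35 = 382.40.
At (1092, 131): z_contact = −425.2 + 136.9 + 382.40 = 94.2 m.
Depth below ground = 232 − 94.2 = 138 m.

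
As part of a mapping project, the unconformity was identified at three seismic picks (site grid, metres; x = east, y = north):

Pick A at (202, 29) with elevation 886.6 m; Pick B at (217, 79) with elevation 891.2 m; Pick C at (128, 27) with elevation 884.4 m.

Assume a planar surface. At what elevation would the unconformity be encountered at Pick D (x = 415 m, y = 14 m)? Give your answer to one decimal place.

Let the plane be z = a·x + b·y + c.
Pick B−Pick A: 15a + 50b = 4.6;  Pick C−Pick A: −74a − 2b = −2.2.
Solving gives a = 0.02747, b = 0.08376.
Then c = 886.6 − a·202 − b·29 = 878.62.
At (415, 14): z = 11.4 + 1.2 + 878.62 = 891.2 m.

891.2 m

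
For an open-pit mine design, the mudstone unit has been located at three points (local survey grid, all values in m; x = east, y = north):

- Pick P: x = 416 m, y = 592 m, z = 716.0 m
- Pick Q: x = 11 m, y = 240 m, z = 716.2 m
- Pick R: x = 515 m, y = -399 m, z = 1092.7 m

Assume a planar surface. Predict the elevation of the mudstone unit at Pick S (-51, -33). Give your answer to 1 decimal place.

792.9 m

Let the plane be z = a·x + b·y + c.
Pick Q−Pick P: −405a − 352b = 0.2;  Pick R−Pick P: 99a − 991b = 376.7.
Solving gives a = 0.30353, b = −0.34980.
Then c = 716 − a·416 − b·592 = 796.81.
At (-51, -33): z = −15.5 + 11.5 + 796.81 = 792.9 m.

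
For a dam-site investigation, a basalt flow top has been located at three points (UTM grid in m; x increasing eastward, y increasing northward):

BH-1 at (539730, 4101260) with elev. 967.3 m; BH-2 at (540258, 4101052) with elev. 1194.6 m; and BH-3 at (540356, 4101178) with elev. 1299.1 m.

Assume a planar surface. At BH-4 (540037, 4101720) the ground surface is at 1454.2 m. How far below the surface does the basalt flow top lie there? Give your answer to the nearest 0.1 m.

134.8 m

Let the plane be z = a·x + b·y + c.
BH-2−BH-1: 528a − 208b = 227.3;  BH-3−BH-1: 626a − 82b = 331.8.
Solving gives a = 0.579618465, b = 0.378550718.
Then c = 967.3 − a·539730 − b·4101260 = −1864405.09.
At (540037, 4101720): z_contact = 313015.42 + 1552709.05 − 1864405.09 = 1319.38 m.
Depth below ground = 1454.2 − 1319.38 = 134.8 m.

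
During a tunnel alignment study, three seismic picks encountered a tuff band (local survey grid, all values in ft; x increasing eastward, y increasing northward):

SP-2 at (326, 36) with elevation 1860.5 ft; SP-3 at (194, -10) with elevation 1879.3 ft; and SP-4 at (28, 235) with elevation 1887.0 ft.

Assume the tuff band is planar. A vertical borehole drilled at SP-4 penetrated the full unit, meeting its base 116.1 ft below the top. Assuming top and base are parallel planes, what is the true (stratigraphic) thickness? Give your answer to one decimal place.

115.1 ft

Let the plane be z = a·x + b·y + c.
SP-3−SP-2: −132a − 46b = 18.8;  SP-4−SP-2: −298a + 199b = 26.5.
Solving gives a = −0.12408, b = −0.05264.
|∇z| = √(a²+b²) = 0.13478, so dip δ = arctan(0.13478) = 7.68°.
True thickness = vertical thickness × cos δ = 116.1 × cos 7.68° = 115.1 ft.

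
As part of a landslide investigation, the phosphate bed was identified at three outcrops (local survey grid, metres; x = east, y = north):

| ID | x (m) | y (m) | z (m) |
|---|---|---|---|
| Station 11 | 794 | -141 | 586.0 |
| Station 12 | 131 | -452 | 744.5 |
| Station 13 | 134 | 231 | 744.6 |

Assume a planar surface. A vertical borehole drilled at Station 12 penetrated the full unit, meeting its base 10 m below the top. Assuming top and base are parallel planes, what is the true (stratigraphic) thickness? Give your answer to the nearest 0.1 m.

9.7 m

Let the plane be z = a·x + b·y + c.
Station 12−Station 11: −663a − 311b = 158.5;  Station 13−Station 11: −660a + 372b = 158.6.
Solving gives a = −0.23963, b = 0.00120.
|∇z| = √(a²+b²) = 0.23963, so dip δ = arctan(0.23963) = 13.48°.
True thickness = vertical thickness × cos δ = 10 × cos 13.48° = 9.7 m.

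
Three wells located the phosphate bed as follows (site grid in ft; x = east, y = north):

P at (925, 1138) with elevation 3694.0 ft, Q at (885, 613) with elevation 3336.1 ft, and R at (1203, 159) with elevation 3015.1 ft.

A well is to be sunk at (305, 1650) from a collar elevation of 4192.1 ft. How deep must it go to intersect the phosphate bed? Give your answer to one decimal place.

127.6 ft

Two edge vectors: P→Q = (-40, -525, -357.9), P→R = (278, -979, -678.9).
Normal n = (P→Q) × (P→R) = (6038.4, -126652.2, 185110).
So ∂z/∂x = −n_x/n_z = −0.032621 and ∂z/∂y = −n_y/n_z = 0.684200.
Intercept c from P: 3694 + 30.17 − 778.62 = 2945.55.
At (305, 1650): z_contact = −9.95 + 1128.93 + 2945.55 = 4064.54 ft.
Depth below ground = 4192.1 − 4064.54 = 127.6 ft.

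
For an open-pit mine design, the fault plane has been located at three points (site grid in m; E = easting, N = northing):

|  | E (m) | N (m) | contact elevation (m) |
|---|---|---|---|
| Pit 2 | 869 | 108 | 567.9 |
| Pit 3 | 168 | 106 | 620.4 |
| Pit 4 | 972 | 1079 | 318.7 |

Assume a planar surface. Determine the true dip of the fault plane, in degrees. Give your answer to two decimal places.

Let the plane be z = a·E + b·N + c.
Pit 3−Pit 2: −701a − 2b = 52.5;  Pit 4−Pit 2: 103a + 971b = −249.2.
Solving gives a = −0.07418, b = −0.24877.
Gradient magnitude |∇z| = √(a² + b²) = √(0.00550 + 0.06189) = 0.25960.
True dip = arctan(0.25960) = 14.55°, dipping toward NNE (azimuth ≈ 017°).

14.55°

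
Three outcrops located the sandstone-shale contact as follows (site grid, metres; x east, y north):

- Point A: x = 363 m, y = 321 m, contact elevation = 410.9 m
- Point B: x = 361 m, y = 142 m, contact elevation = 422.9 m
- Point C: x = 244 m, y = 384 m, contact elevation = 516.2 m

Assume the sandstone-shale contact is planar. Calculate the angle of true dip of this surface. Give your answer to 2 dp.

42.51°

Two edge vectors: Point A→Point B = (-2, -179, 12), Point A→Point C = (-119, 63, 105.3).
Normal n = (Point A→Point B) × (Point A→Point C) = (-19604.7, -1217.4, -21427).
So ∂z/∂x = −n_x/n_z = −0.91495 and ∂z/∂y = −n_y/n_z = −0.05682.
Gradient magnitude |∇z| = √(a² + b²) = √(0.83714 + 0.00323) = 0.91672.
True dip = arctan(0.91672) = 42.51°, dipping toward E (azimuth ≈ 086°).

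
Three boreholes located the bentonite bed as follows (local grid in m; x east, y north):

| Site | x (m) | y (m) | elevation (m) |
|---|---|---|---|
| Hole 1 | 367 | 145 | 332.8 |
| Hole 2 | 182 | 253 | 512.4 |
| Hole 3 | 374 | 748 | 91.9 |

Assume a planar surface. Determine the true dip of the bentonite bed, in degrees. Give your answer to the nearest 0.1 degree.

Two edge vectors: Hole 1→Hole 2 = (-185, 108, 179.6), Hole 1→Hole 3 = (7, 603, -240.9).
Normal n = (Hole 1→Hole 2) × (Hole 1→Hole 3) = (-134316, -43309.3, -112311).
So ∂z/∂x = −n_x/n_z = −1.19593 and ∂z/∂y = −n_y/n_z = −0.38562.
Gradient magnitude |∇z| = √(a² + b²) = √(1.43025 + 0.14870) = 1.25656.
True dip = arctan(1.25656) = 51.5°, dipping toward ENE (azimuth ≈ 072°).

51.5°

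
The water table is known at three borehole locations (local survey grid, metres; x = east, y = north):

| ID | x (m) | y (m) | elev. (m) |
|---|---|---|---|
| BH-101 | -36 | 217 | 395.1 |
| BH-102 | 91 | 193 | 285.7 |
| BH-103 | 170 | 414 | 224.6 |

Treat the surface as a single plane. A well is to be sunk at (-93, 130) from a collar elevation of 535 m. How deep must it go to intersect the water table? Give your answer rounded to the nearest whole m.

Two edge vectors: BH-101→BH-102 = (127, -24, -109.4), BH-101→BH-103 = (206, 197, -170.5).
Normal n = (BH-101→BH-102) × (BH-101→BH-103) = (25643.8, -882.9, 29963).
So ∂z/∂x = −n_x/n_z = −0.85585 and ∂z/∂y = −n_y/n_z = 0.02947.
Intercept c from BH-101: 395.1 − 30.81 − 6.39 = 357.90.
At (-93, 130): z_contact = 79.6 + 3.8 + 357.90 = 441.3 m.
Depth below ground = 535 − 441.3 = 94 m.

94 m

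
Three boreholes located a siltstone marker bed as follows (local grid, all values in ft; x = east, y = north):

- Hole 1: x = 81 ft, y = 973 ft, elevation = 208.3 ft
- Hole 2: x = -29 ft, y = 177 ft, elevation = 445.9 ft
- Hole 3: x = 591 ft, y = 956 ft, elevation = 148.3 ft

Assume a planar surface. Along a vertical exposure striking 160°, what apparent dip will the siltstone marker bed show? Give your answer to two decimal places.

Two edge vectors: Hole 1→Hole 2 = (-110, -796, 237.6), Hole 1→Hole 3 = (510, -17, -60).
Normal n = (Hole 1→Hole 2) × (Hole 1→Hole 3) = (51799.2, 114576, 407830).
So ∂z/∂x = −n_x/n_z = −0.12701 and ∂z/∂y = −n_y/n_z = −0.28094.
Unit vector along 160° is (sin 160°, cos 160°) = (0.3420, -0.9397).
Slope in that direction = a·(0.3420) + b·(-0.9397) = 0.22056.
Apparent dip = arctan|0.22056| = 12.44° (true dip is 17.1°, so apparent ≤ true as expected).

12.44°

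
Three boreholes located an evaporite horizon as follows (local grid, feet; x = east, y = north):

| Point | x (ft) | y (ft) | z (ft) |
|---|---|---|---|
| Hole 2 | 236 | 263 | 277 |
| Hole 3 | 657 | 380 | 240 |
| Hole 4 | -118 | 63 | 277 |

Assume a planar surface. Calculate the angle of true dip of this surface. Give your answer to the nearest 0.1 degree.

19.4°

Let the plane be z = a·x + b·y + c.
Hole 3−Hole 2: 421a + 117b = −37;  Hole 4−Hole 2: −354a − 200b = 0.
Solving gives a = −0.17297, b = 0.30616.
Gradient magnitude |∇z| = √(a² + b²) = √(0.02992 + 0.09373) = 0.35164.
True dip = arctan(0.35164) = 19.4°, dipping toward SSE (azimuth ≈ 151°).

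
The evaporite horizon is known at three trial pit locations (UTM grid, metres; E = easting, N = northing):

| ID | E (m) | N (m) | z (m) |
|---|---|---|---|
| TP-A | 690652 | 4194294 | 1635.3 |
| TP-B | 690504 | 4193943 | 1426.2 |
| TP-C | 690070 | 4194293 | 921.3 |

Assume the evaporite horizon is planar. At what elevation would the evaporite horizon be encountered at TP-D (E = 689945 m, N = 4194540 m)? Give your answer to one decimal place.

Let the plane be z = a·E + b·N + c.
TP-B−TP-A: −148a − 351b = −209.1;  TP-C−TP-A: −582a − 1b = −714.
Solving gives a = 1.226669247, b = 0.078498437.
Then c = 1635.3 − a·690652 − b·4194294 = −1174811.79.
At (689945, 4194540): z = 846334.3 + 329264.8 − 1174811.79 = 787.4 m.

787.4 m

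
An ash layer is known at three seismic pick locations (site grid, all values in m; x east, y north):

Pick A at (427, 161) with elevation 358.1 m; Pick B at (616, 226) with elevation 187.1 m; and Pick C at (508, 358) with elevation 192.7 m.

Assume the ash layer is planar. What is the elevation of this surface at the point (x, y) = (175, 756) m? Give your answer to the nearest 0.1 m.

Two edge vectors: Pick A→Pick B = (189, 65, -171), Pick A→Pick C = (81, 197, -165.4).
Normal n = (Pick A→Pick B) × (Pick A→Pick C) = (22936, 17409.6, 31968).
So ∂z/∂x = −n_x/n_z = −0.71747 and ∂z/∂y = −n_y/n_z = −0.54459.
Intercept c from Pick A: 358.1 + 306.36 + 87.68 = 752.14.
At (175, 756): z = −125.6 − 411.7 + 752.14 = 214.9 m.

214.9 m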